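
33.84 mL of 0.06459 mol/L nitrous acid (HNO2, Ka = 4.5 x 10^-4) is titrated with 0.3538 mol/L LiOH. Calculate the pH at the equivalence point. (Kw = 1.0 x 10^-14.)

8.04

n(HNO2) = 0.06459 x 0.03384 = 0.002186 mol; V(LiOH) at equivalence = 0.002186/0.3538 = 0.006178 L.
At equivalence all the acid is converted to NO2-; total volume = 0.03384 + 0.006178 = 0.04002 L, so [NO2-] = 0.002186/0.04002 = 0.05462 M.
Kb = Kw/Ka = 1.0e-14 / 4.5 x 10^-4 = 2.22e-11.
[OH^-] = sqrt(Kb x [NO2-]) = sqrt(2.22e-11 x 0.05462) = 1.10e-6 M.
pOH = 5.96, so pH = 14.00 - 5.96 = 8.04.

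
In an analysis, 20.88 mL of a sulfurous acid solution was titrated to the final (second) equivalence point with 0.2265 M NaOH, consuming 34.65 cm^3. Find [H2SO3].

0.188 M

n(NaOH) = 0.2265 x 0.03465 = 0.007848 mol.
At the final (second) equivalence point, 2 mol OH^- react per mol H2SO3, so n(H2SO3) = 0.007848 / 2 = 0.003924 mol.
[H2SO3] = 0.003924 / 0.02088 L = 0.188 M.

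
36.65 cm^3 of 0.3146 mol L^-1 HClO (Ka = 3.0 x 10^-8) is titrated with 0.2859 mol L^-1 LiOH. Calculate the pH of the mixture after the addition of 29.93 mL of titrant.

7.98

Initial n(HClO) = 0.3146 x 0.03665 = 0.01153 mol.
n(LiOH) added = 0.2859 x 0.02993 = 0.008557 mol, converting that many moles of HClO to ClO-.
Remaining n(HClO) = 0.002973 mol; n(ClO-) = 0.008557 mol.
By Henderson-Hasselbalch, pH = pKa + log([A^-]/[HA]) = 7.52 + log(0.008557/0.002973) = 7.52 + (+0.46) = 7.98.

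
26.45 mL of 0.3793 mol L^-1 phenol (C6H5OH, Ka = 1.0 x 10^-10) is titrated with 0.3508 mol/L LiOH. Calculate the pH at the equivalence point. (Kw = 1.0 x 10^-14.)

11.63

n(C6H5OH) = 0.3793 x 0.02645 = 0.01003 mol; V(LiOH) at equivalence = 0.01003/0.3508 = 0.02860 L.
At equivalence all the acid is converted to C6H5O-; total volume = 0.02645 + 0.02860 = 0.05505 L, so [C6H5O-] = 0.01003/0.05505 = 0.1822 M.
Kb = Kw/Ka = 1.0e-14 / 1.0 x 10^-10 = 0.000100.
[OH^-] = sqrt(Kb x [C6H5O-]) = sqrt(0.000100 x 0.1822) = 0.00427 M.
pOH = 2.37, so pH = 14.00 - 2.37 = 11.63.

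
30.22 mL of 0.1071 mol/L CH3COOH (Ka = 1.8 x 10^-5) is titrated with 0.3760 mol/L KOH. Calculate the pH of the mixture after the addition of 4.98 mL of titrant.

Initial n(CH3COOH) = 0.1071 x 0.03022 = 0.003237 mol.
n(KOH) added = 0.3760 x 0.004980 = 0.001872 mol, converting that many moles of CH3COOH to CH3COO-.
Remaining n(CH3COOH) = 0.001364 mol; n(CH3COO-) = 0.001872 mol.
By Henderson-Hasselbalch, pH = pKa + log([A^-]/[HA]) = 4.74 + log(0.001872/0.001364) = 4.74 + (+0.14) = 4.88.

4.88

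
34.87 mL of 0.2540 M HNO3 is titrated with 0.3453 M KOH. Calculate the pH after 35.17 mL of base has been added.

n(acid) = 0.2540 x 0.03487 = 0.008857 mol; n(KOH) added = 0.3453 x 0.03517 = 0.01214 mol.
Base is in excess by 0.01214 - 0.008857 = 0.003287 mol in a total volume of 0.07004 L.
[OH^-] = 0.003287/0.07004 = 0.04693 M, so pOH = 1.33 and pH = 14.00 - 1.33 = 12.67.

12.67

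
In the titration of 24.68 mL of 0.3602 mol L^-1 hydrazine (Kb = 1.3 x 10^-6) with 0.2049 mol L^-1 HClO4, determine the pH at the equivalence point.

4.50

n(N2H4) = 0.3602 x 0.02468 = 0.008890 mol; V(HClO4) at equivalence = 0.008890/0.2049 = 0.04339 L.
At equivalence the base is fully converted to N2H5+; total volume = 0.06807 L, so [N2H5+] = 0.008890/0.06807 = 0.1306 M.
Ka(N2H5+) = Kw/Kb = 1.0e-14 / 1.3 x 10^-6 = 7.69e-9.
[H^+] = sqrt(Ka x [N2H5+]) = sqrt(7.69e-9 x 0.1306) = 3.17e-5 M.
pH = -log(3.17e-5) = 4.50.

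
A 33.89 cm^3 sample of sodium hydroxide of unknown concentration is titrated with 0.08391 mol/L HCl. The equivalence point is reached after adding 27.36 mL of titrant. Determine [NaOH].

n(HCl) delivered = 0.08391 x 0.02736 = 0.002296 mol.
For a 1:1 reaction, n(NaOH) = 0.002296 mol.
[NaOH] = 0.002296 mol / 0.03389 L = 0.0677 M.

0.0677 M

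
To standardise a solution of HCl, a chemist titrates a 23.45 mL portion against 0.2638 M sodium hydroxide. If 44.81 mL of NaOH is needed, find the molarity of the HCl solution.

n(NaOH) delivered = 0.2638 x 0.04481 = 0.01182 mol.
For a 1:1 reaction, n(HCl) = 0.01182 mol.
[HCl] = 0.01182 mol / 0.02345 L = 0.504 M.

0.504 M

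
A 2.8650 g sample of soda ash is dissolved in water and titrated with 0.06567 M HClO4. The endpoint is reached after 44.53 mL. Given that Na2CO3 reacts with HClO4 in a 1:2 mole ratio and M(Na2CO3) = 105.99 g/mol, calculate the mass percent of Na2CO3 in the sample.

n(HClO4) = 0.06567 x 0.04453 = 0.002924 mol.
n(Na2CO3) = 0.002924 / 2 = 0.001462 mol.
mass of Na2CO3 = 0.001462 x 105.99 = 0.1550 g.
% purity = 0.1550 / 2.8650 x 100 = 5.41%.

5.41%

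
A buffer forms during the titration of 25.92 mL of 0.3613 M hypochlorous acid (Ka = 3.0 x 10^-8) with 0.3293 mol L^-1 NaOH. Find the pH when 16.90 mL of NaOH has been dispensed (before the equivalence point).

7.69

Initial n(HClO) = 0.3613 x 0.02592 = 0.009365 mol.
n(NaOH) added = 0.3293 x 0.01690 = 0.005565 mol, converting that many moles of HClO to ClO-.
Remaining n(HClO) = 0.003800 mol; n(ClO-) = 0.005565 mol.
By Henderson-Hasselbalch, pH = pKa + log([A^-]/[HA]) = 7.52 + log(0.005565/0.003800) = 7.52 + (+0.17) = 7.69.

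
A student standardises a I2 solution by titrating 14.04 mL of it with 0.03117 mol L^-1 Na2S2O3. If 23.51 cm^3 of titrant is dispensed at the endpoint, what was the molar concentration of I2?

n(Na2S2O3) = 0.03117 x 0.02351 = 0.0007328 mol.
From the balanced equation, 2 mol Na2S2O3 reacts with 1 mol I2, so n(I2) = 0.0007328 x 1/2 = 0.0003664 mol.
[I2] = 0.0003664 / 0.01404 L = 0.0261 M.

0.0261 M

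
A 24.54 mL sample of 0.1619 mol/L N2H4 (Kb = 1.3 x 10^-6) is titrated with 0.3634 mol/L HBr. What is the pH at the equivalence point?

n(N2H4) = 0.1619 x 0.02454 = 0.003973 mol; V(HBr) at equivalence = 0.003973/0.3634 = 0.01093 L.
At equivalence the base is fully converted to N2H5+; total volume = 0.03547 L, so [N2H5+] = 0.003973/0.03547 = 0.1120 M.
Ka(N2H5+) = Kw/Kb = 1.0e-14 / 1.3 x 10^-6 = 7.69e-9.
[H^+] = sqrt(Ka x [N2H5+]) = sqrt(7.69e-9 x 0.1120) = 2.94e-5 M.
pH = -log(2.94e-5) = 4.53.

4.53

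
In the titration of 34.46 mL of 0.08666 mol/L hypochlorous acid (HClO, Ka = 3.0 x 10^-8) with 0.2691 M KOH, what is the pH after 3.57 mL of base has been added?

Initial n(HClO) = 0.08666 x 0.03446 = 0.002986 mol.
n(KOH) added = 0.2691 x 0.003570 = 0.0009607 mol, converting that many moles of HClO to ClO-.
Remaining n(HClO) = 0.002026 mol; n(ClO-) = 0.0009607 mol.
By Henderson-Hasselbalch, pH = pKa + log([A^-]/[HA]) = 7.52 + log(0.0009607/0.002026) = 7.52 + (-0.32) = 7.20.

7.20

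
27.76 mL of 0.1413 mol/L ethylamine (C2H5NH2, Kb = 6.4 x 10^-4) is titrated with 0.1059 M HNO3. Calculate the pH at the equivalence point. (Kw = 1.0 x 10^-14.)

6.01

n(C2H5NH2) = 0.1413 x 0.02776 = 0.003922 mol; V(HNO3) at equivalence = 0.003922/0.1059 = 0.03704 L.
At equivalence the base is fully converted to C2H5NH3+; total volume = 0.06480 L, so [C2H5NH3+] = 0.003922/0.06480 = 0.06053 M.
Ka(C2H5NH3+) = Kw/Kb = 1.0e-14 / 6.4 x 10^-4 = 1.56e-11.
[H^+] = sqrt(Ka x [C2H5NH3+]) = sqrt(1.56e-11 x 0.06053) = 9.73e-7 M.
pH = -log(9.73e-7) = 6.01.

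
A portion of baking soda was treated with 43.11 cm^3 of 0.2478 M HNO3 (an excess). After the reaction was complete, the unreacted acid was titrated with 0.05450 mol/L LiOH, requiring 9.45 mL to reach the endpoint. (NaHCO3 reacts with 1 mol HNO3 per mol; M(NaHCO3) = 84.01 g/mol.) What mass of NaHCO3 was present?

0.854 g

Total n(HNO3) added = 0.2478 x 0.04311 = 0.01068 mol.
n(LiOH) used = 0.05450 x 0.009450 = 0.0005150 mol, which equals the excess n(HNO3).
So n(HNO3) consumed by the sample = 0.01068 - 0.0005150 = 0.01017 mol.
n(NaHCO3) = 0.01017 / 1 = 0.01017 mol.
mass = 0.01017 mol x 84.01 g/mol = 0.854 g.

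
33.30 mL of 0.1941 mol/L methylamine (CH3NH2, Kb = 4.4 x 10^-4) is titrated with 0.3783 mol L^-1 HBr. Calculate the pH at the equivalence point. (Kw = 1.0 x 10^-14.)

5.77

n(CH3NH2) = 0.1941 x 0.03330 = 0.006464 mol; V(HBr) at equivalence = 0.006464/0.3783 = 0.01709 L.
At equivalence the base is fully converted to CH3NH3+; total volume = 0.05039 L, so [CH3NH3+] = 0.006464/0.05039 = 0.1283 M.
Ka(CH3NH3+) = Kw/Kb = 1.0e-14 / 4.4 x 10^-4 = 2.27e-11.
[H^+] = sqrt(Ka x [CH3NH3+]) = sqrt(2.27e-11 x 0.1283) = 1.71e-6 M.
pH = -log(1.71e-6) = 5.77.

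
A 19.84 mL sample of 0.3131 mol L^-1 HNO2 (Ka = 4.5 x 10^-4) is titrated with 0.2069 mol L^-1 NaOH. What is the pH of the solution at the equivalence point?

n(HNO2) = 0.3131 x 0.01984 = 0.006212 mol; V(NaOH) at equivalence = 0.006212/0.2069 = 0.03002 L.
At equivalence all the acid is converted to NO2-; total volume = 0.01984 + 0.03002 = 0.04986 L, so [NO2-] = 0.006212/0.04986 = 0.1246 M.
Kb = Kw/Ka = 1.0e-14 / 4.5 x 10^-4 = 2.22e-11.
[OH^-] = sqrt(Kb x [NO2-]) = sqrt(2.22e-11 x 0.1246) = 1.66e-6 M.
pOH = 5.78, so pH = 14.00 - 5.78 = 8.22.

8.22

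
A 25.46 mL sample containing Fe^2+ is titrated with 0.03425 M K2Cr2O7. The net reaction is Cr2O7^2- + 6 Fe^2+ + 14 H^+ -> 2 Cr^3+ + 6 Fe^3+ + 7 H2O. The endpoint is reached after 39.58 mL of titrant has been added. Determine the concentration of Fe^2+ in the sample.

0.319 M

n(K2Cr2O7) = 0.03425 x 0.03958 = 0.001356 mol.
From the balanced equation, 1 mol K2Cr2O7 reacts with 6 mol Fe^2+, so n(Fe^2+) = 0.001356 x 6/1 = 0.008134 mol.
[Fe^2+] = 0.008134 / 0.02546 L = 0.319 M.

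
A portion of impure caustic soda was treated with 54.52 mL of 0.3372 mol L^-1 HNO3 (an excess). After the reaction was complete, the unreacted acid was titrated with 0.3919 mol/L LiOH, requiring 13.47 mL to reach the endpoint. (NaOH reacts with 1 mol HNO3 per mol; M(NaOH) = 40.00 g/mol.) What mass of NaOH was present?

Total n(HNO3) added = 0.3372 x 0.05452 = 0.01838 mol.
n(LiOH) used = 0.3919 x 0.01347 = 0.005279 mol, which equals the excess n(HNO3).
So n(HNO3) consumed by the sample = 0.01838 - 0.005279 = 0.01311 mol.
n(NaOH) = 0.01311 / 1 = 0.01311 mol.
mass = 0.01311 mol x 40.00 g/mol = 0.524 g.

0.524 g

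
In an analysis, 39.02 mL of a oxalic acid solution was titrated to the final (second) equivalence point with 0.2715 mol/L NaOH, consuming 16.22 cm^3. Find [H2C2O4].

n(NaOH) = 0.2715 x 0.01622 = 0.004404 mol.
At the final (second) equivalence point, 2 mol OH^- react per mol H2C2O4, so n(H2C2O4) = 0.004404 / 2 = 0.002202 mol.
[H2C2O4] = 0.002202 / 0.03902 L = 0.0564 M.

0.0564 M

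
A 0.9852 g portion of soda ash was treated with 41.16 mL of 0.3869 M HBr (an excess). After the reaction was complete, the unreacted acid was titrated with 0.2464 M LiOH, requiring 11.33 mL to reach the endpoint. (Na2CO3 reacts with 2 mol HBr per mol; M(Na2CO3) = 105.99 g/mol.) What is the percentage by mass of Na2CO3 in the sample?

Total n(HBr) added = 0.3869 x 0.04116 = 0.01592 mol.
n(LiOH) used = 0.2464 x 0.01133 = 0.002792 mol, which equals the excess n(HBr).
So n(HBr) consumed by the sample = 0.01592 - 0.002792 = 0.01313 mol.
n(Na2CO3) = 0.01313 / 2 = 0.006567 mol.
mass Na2CO3 = 0.006567 x 105.99 = 0.6960 g, so %Na2CO3 = 0.6960/0.9852 x 100 = 70.6%.

70.6%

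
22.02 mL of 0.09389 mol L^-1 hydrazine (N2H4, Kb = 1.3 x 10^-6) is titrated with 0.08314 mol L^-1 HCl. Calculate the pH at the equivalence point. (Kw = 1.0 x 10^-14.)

n(N2H4) = 0.09389 x 0.02202 = 0.002067 mol; V(HCl) at equivalence = 0.002067/0.08314 = 0.02487 L.
At equivalence the base is fully converted to N2H5+; total volume = 0.04689 L, so [N2H5+] = 0.002067/0.04689 = 0.04409 M.
Ka(N2H5+) = Kw/Kb = 1.0e-14 / 1.3 x 10^-6 = 7.69e-9.
[H^+] = sqrt(Ka x [N2H5+]) = sqrt(7.69e-9 x 0.04409) = 1.84e-5 M.
pH = -log(1.84e-5) = 4.73.

4.73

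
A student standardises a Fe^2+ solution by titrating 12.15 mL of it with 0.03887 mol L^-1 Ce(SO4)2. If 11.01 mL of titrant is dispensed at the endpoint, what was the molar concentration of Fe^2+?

n(Ce(SO4)2) = 0.03887 x 0.01101 = 0.0004280 mol.
From the balanced equation, 1 mol Ce(SO4)2 reacts with 1 mol Fe^2+, so n(Fe^2+) = 0.0004280 x 1/1 = 0.0004280 mol.
[Fe^2+] = 0.0004280 / 0.01215 L = 0.0352 M.

0.0352 M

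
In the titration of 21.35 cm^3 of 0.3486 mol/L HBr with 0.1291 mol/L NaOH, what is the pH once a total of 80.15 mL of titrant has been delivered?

n(acid) = 0.3486 x 0.02135 = 0.007443 mol; n(NaOH) added = 0.1291 x 0.08015 = 0.01035 mol.
Base is in excess by 0.01035 - 0.007443 = 0.002905 mol in a total volume of 0.1015 L.
[OH^-] = 0.002905/0.1015 = 0.02862 M, so pOH = 1.54 and pH = 14.00 - 1.54 = 12.46.

12.46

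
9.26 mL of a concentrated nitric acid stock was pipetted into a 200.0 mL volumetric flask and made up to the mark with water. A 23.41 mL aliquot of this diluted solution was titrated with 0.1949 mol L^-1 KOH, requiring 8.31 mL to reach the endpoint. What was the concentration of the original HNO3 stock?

n(KOH) = 0.1949 x 0.008310 = 0.001620 mol.
n(HNO3) in the aliquot = 0.001620 mol.
[diluted HNO3] = 0.001620 / 0.02341 = 0.06918 M.
Dilution factor = 200.0/9.260 = 21.60, so [stock] = 0.06918 x 21.60 = 1.49 M.

1.49 M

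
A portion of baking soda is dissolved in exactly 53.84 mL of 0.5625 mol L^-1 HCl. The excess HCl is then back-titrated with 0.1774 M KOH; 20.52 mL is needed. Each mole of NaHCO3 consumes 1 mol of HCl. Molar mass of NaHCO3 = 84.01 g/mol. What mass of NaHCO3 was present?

Total n(HCl) added = 0.5625 x 0.05384 = 0.03029 mol.
n(KOH) used = 0.1774 x 0.02052 = 0.003640 mol, which equals the excess n(HCl).
So n(HCl) consumed by the sample = 0.03029 - 0.003640 = 0.02664 mol.
n(NaHCO3) = 0.02664 / 1 = 0.02664 mol.
mass = 0.02664 mol x 84.01 g/mol = 2.24 g.

2.24 g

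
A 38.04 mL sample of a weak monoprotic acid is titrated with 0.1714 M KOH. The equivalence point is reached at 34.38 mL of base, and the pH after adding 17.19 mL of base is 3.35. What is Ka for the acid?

4.5 x 10^-4

17.19 mL is half of the equivalence volume, so this is the half-equivalence point where [HA] = [A^-].
At half-equivalence pH = pKa, so pKa = 3.35.
Ka = 10^(-3.35) = 4.5 x 10^-4.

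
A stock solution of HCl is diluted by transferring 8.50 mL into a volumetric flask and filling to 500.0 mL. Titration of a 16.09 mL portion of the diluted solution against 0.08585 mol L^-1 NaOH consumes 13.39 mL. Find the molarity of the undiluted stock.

4.20 M

n(NaOH) = 0.08585 x 0.01339 = 0.001150 mol.
n(HCl) in the aliquot = 0.001150 mol.
[diluted HCl] = 0.001150 / 0.01609 = 0.07144 M.
Dilution factor = 500.0/8.500 = 58.82, so [stock] = 0.07144 x 58.82 = 4.20 M.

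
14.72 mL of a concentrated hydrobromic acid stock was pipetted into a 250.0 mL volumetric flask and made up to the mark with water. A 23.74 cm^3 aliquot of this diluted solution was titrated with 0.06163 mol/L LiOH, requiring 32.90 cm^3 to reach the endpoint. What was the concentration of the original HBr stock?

1.45 M

n(LiOH) = 0.06163 x 0.03290 = 0.002028 mol.
n(HBr) in the aliquot = 0.002028 mol.
[diluted HBr] = 0.002028 / 0.02374 = 0.08541 M.
Dilution factor = 250.0/14.72 = 16.98, so [stock] = 0.08541 x 16.98 = 1.45 M.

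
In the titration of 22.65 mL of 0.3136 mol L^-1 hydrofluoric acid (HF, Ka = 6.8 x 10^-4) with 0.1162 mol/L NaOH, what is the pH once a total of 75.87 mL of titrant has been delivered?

12.24

n(acid) = 0.3136 x 0.02265 = 0.007103 mol; n(NaOH) added = 0.1162 x 0.07587 = 0.008816 mol.
Base is in excess by 0.008816 - 0.007103 = 0.001713 mol in a total volume of 0.09852 L.
[OH^-] = 0.001713/0.09852 = 0.01739 M, so pOH = 1.76 and pH = 14.00 - 1.76 = 12.24.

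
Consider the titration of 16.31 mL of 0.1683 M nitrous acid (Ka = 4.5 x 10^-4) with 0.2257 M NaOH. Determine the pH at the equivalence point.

n(HNO2) = 0.1683 x 0.01631 = 0.002745 mol; V(NaOH) at equivalence = 0.002745/0.2257 = 0.01216 L.
At equivalence all the acid is converted to NO2-; total volume = 0.01631 + 0.01216 = 0.02847 L, so [NO2-] = 0.002745/0.02847 = 0.09641 M.
Kb = Kw/Ka = 1.0e-14 / 4.5 x 10^-4 = 2.22e-11.
[OH^-] = sqrt(Kb x [NO2-]) = sqrt(2.22e-11 x 0.09641) = 1.46e-6 M.
pOH = 5.83, so pH = 14.00 - 5.83 = 8.17.

8.17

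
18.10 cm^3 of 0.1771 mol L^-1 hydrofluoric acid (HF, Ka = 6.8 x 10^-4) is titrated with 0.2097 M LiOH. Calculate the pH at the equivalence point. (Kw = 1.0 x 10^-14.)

8.07

n(HF) = 0.1771 x 0.01810 = 0.003206 mol; V(LiOH) at equivalence = 0.003206/0.2097 = 0.01529 L.
At equivalence all the acid is converted to F-; total volume = 0.01810 + 0.01529 = 0.03339 L, so [F-] = 0.003206/0.03339 = 0.09601 M.
Kb = Kw/Ka = 1.0e-14 / 6.8 x 10^-4 = 1.47e-11.
[OH^-] = sqrt(Kb x [F-]) = sqrt(1.47e-11 x 0.09601) = 1.19e-6 M.
pOH = 5.93, so pH = 14.00 - 5.93 = 8.07.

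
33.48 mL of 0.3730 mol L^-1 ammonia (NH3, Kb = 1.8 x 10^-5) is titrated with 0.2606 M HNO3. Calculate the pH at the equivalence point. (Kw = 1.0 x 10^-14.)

5.03

n(NH3) = 0.3730 x 0.03348 = 0.01249 mol; V(HNO3) at equivalence = 0.01249/0.2606 = 0.04792 L.
At equivalence the base is fully converted to NH4+; total volume = 0.08140 L, so [NH4+] = 0.01249/0.08140 = 0.1534 M.
Ka(NH4+) = Kw/Kb = 1.0e-14 / 1.8 x 10^-5 = 5.56e-10.
[H^+] = sqrt(Ka x [NH4+]) = sqrt(5.56e-10 x 0.1534) = 9.23e-6 M.
pH = -log(9.23e-6) = 5.03.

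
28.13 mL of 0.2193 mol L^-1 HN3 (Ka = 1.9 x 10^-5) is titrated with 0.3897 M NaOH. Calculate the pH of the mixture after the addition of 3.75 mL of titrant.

Initial n(HN3) = 0.2193 x 0.02813 = 0.006169 mol.
n(NaOH) added = 0.3897 x 0.003750 = 0.001461 mol, converting that many moles of HN3 to N3-.
Remaining n(HN3) = 0.004708 mol; n(N3-) = 0.001461 mol.
By Henderson-Hasselbalch, pH = pKa + log([A^-]/[HA]) = 4.72 + log(0.001461/0.004708) = 4.72 + (-0.51) = 4.21.

4.21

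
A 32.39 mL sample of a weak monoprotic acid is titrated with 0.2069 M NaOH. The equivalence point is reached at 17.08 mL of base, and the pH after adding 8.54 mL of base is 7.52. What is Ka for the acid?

8.54 mL is half of the equivalence volume, so this is the half-equivalence point where [HA] = [A^-].
At half-equivalence pH = pKa, so pKa = 7.52.
Ka = 10^(-7.52) = 3.0 x 10^-8.

3.0 x 10^-8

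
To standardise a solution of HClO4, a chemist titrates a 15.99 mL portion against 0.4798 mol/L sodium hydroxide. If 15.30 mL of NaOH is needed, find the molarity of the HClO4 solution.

n(NaOH) delivered = 0.4798 x 0.01530 = 0.007341 mol.
For a 1:1 reaction, n(HClO4) = 0.007341 mol.
[HClO4] = 0.007341 mol / 0.01599 L = 0.459 M.

0.459 M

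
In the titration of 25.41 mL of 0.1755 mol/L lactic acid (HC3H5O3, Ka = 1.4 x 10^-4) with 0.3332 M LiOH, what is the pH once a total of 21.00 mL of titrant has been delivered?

12.74

n(acid) = 0.1755 x 0.02541 = 0.004459 mol; n(LiOH) added = 0.3332 x 0.02100 = 0.006997 mol.
Base is in excess by 0.006997 - 0.004459 = 0.002538 mol in a total volume of 0.04641 L.
[OH^-] = 0.002538/0.04641 = 0.05468 M, so pOH = 1.26 and pH = 14.00 - 1.26 = 12.74.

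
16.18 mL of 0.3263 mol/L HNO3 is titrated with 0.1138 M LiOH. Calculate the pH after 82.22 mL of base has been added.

12.62

n(acid) = 0.3263 x 0.01618 = 0.005280 mol; n(LiOH) added = 0.1138 x 0.08222 = 0.009357 mol.
Base is in excess by 0.009357 - 0.005280 = 0.004077 mol in a total volume of 0.09840 L.
[OH^-] = 0.004077/0.09840 = 0.04143 M, so pOH = 1.38 and pH = 14.00 - 1.38 = 12.62.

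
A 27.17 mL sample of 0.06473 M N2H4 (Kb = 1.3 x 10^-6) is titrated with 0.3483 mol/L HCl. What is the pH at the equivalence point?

4.69

n(N2H4) = 0.06473 x 0.02717 = 0.001759 mol; V(HCl) at equivalence = 0.001759/0.3483 = 0.005049 L.
At equivalence the base is fully converted to N2H5+; total volume = 0.03222 L, so [N2H5+] = 0.001759/0.03222 = 0.05459 M.
Ka(N2H5+) = Kw/Kb = 1.0e-14 / 1.3 x 10^-6 = 7.69e-9.
[H^+] = sqrt(Ka x [N2H5+]) = sqrt(7.69e-9 x 0.05459) = 2.05e-5 M.
pH = -log(2.05e-5) = 4.69.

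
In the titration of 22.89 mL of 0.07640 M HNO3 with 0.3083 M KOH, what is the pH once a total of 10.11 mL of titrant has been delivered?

n(acid) = 0.07640 x 0.02289 = 0.001749 mol; n(KOH) added = 0.3083 x 0.01011 = 0.003117 mol.
Base is in excess by 0.003117 - 0.001749 = 0.001368 mol in a total volume of 0.03300 L.
[OH^-] = 0.001368/0.03300 = 0.04146 M, so pOH = 1.38 and pH = 14.00 - 1.38 = 12.62.

12.62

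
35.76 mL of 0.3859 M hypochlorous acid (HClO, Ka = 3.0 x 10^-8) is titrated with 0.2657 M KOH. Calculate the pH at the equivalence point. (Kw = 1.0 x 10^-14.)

10.36

n(HClO) = 0.3859 x 0.03576 = 0.01380 mol; V(KOH) at equivalence = 0.01380/0.2657 = 0.05194 L.
At equivalence all the acid is converted to ClO-; total volume = 0.03576 + 0.05194 = 0.08770 L, so [ClO-] = 0.01380/0.08770 = 0.1574 M.
Kb = Kw/Ka = 1.0e-14 / 3.0 x 10^-8 = 3.33e-7.
[OH^-] = sqrt(Kb x [ClO-]) = sqrt(3.33e-7 x 0.1574) = 0.000229 M.
pOH = 3.64, so pH = 14.00 - 3.64 = 10.36.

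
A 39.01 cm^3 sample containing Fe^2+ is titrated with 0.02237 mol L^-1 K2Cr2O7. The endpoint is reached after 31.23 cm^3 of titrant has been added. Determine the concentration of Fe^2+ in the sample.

0.107 M

n(K2Cr2O7) = 0.02237 x 0.03123 = 0.0006986 mol.
From the balanced equation, 1 mol K2Cr2O7 reacts with 6 mol Fe^2+, so n(Fe^2+) = 0.0006986 x 6/1 = 0.004192 mol.
[Fe^2+] = 0.004192 / 0.03901 L = 0.107 M.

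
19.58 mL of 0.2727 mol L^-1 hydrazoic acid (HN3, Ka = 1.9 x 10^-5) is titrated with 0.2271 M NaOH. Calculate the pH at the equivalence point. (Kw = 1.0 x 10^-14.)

n(HN3) = 0.2727 x 0.01958 = 0.005339 mol; V(NaOH) at equivalence = 0.005339/0.2271 = 0.02351 L.
At equivalence all the acid is converted to N3-; total volume = 0.01958 + 0.02351 = 0.04309 L, so [N3-] = 0.005339/0.04309 = 0.1239 M.
Kb = Kw/Ka = 1.0e-14 / 1.9 x 10^-5 = 5.26e-10.
[OH^-] = sqrt(Kb x [N3-]) = sqrt(5.26e-10 x 0.1239) = 8.08e-6 M.
pOH = 5.09, so pH = 14.00 - 5.09 = 8.91.

8.91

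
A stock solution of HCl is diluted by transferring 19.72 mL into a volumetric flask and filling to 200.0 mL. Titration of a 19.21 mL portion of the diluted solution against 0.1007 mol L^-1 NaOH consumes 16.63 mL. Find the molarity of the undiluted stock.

n(NaOH) = 0.1007 x 0.01663 = 0.001675 mol.
n(HCl) in the aliquot = 0.001675 mol.
[diluted HCl] = 0.001675 / 0.01921 = 0.08718 M.
Dilution factor = 200.0/19.72 = 10.14, so [stock] = 0.08718 x 10.14 = 0.884 M.

0.884 M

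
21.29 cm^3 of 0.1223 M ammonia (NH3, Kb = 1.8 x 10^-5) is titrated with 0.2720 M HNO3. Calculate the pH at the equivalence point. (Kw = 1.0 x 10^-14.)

5.16

n(NH3) = 0.1223 x 0.02129 = 0.002604 mol; V(HNO3) at equivalence = 0.002604/0.2720 = 0.009573 L.
At equivalence the base is fully converted to NH4+; total volume = 0.03086 L, so [NH4+] = 0.002604/0.03086 = 0.08437 M.
Ka(NH4+) = Kw/Kb = 1.0e-14 / 1.8 x 10^-5 = 5.56e-10.
[H^+] = sqrt(Ka x [NH4+]) = sqrt(5.56e-10 x 0.08437) = 6.85e-6 M.
pH = -log(6.85e-6) = 5.16.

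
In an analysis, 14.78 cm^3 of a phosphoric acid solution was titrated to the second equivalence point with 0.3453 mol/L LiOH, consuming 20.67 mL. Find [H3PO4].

n(LiOH) = 0.3453 x 0.02067 = 0.007137 mol.
At the second equivalence point, 2 mol OH^- react per mol H3PO4, so n(H3PO4) = 0.007137 / 2 = 0.003569 mol.
[H3PO4] = 0.003569 / 0.01478 L = 0.241 M.

0.241 M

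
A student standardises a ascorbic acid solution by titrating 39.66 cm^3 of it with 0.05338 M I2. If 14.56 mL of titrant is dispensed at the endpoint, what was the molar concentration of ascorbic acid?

n(I2) = 0.05338 x 0.01456 = 0.0007772 mol.
From the balanced equation, 1 mol I2 reacts with 1 mol ascorbic acid, so n(ascorbic acid) = 0.0007772 x 1/1 = 0.0007772 mol.
[ascorbic acid] = 0.0007772 / 0.03966 L = 0.0196 M.

0.0196 M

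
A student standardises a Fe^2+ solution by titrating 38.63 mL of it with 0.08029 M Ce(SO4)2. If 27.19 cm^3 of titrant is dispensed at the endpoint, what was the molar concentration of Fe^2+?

0.0565 M

n(Ce(SO4)2) = 0.08029 x 0.02719 = 0.002183 mol.
From the balanced equation, 1 mol Ce(SO4)2 reacts with 1 mol Fe^2+, so n(Fe^2+) = 0.002183 x 1/1 = 0.002183 mol.
[Fe^2+] = 0.002183 / 0.03863 L = 0.0565 M.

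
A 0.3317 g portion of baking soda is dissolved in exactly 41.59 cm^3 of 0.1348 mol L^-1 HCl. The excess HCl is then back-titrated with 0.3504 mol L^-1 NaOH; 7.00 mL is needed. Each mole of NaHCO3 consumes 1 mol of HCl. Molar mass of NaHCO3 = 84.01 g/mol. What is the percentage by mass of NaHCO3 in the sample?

Total n(HCl) added = 0.1348 x 0.04159 = 0.005606 mol.
n(NaOH) used = 0.3504 x 0.007000 = 0.002453 mol, which equals the excess n(HCl).
So n(HCl) consumed by the sample = 0.005606 - 0.002453 = 0.003154 mol.
n(NaHCO3) = 0.003154 / 1 = 0.003154 mol.
mass NaHCO3 = 0.003154 x 84.01 = 0.2649 g, so %NaHCO3 = 0.2649/0.3317 x 100 = 79.9%.

79.9%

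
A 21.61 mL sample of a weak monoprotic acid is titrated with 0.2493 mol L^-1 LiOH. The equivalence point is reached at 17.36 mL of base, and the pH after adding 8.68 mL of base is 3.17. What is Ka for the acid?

8.68 mL is half of the equivalence volume, so this is the half-equivalence point where [HA] = [A^-].
At half-equivalence pH = pKa, so pKa = 3.17.
Ka = 10^(-3.17) = 6.8 x 10^-4.

6.8 x 10^-4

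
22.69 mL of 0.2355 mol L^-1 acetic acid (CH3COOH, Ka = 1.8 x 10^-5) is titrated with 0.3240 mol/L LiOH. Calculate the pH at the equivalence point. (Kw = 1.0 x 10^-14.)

n(CH3COOH) = 0.2355 x 0.02269 = 0.005343 mol; V(LiOH) at equivalence = 0.005343/0.3240 = 0.01649 L.
At equivalence all the acid is converted to CH3COO-; total volume = 0.02269 + 0.01649 = 0.03918 L, so [CH3COO-] = 0.005343/0.03918 = 0.1364 M.
Kb = Kw/Ka = 1.0e-14 / 1.8 x 10^-5 = 5.56e-10.
[OH^-] = sqrt(Kb x [CH3COO-]) = sqrt(5.56e-10 x 0.1364) = 8.70e-6 M.
pOH = 5.06, so pH = 14.00 - 5.06 = 8.94.

8.94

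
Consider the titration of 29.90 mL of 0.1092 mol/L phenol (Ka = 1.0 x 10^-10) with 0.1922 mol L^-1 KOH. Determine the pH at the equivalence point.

n(C6H5OH) = 0.1092 x 0.02990 = 0.003265 mol; V(KOH) at equivalence = 0.003265/0.1922 = 0.01699 L.
At equivalence all the acid is converted to C6H5O-; total volume = 0.02990 + 0.01699 = 0.04689 L, so [C6H5O-] = 0.003265/0.04689 = 0.06964 M.
Kb = Kw/Ka = 1.0e-14 / 1.0 x 10^-10 = 0.000100.
[OH^-] = sqrt(Kb x [C6H5O-]) = sqrt(0.000100 x 0.06964) = 0.00264 M.
pOH = 2.58, so pH = 14.00 - 2.58 = 11.42.

11.42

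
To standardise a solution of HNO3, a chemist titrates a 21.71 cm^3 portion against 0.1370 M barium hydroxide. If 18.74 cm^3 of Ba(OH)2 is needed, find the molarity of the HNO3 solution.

0.237 M

n(Ba(OH)2) delivered = 0.1370 x 0.01874 = 0.002567 mol.
The reaction is 2 HNO3 + 1 Ba(OH)2, so n(HNO3) = 0.002567 x 2/1 = 0.005135 mol.
[HNO3] = 0.005135 mol / 0.02171 L = 0.237 M.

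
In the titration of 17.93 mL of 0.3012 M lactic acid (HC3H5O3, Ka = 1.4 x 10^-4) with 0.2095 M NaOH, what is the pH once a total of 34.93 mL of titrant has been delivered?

n(acid) = 0.3012 x 0.01793 = 0.005401 mol; n(NaOH) added = 0.2095 x 0.03493 = 0.007318 mol.
Base is in excess by 0.007318 - 0.005401 = 0.001917 mol in a total volume of 0.05286 L.
[OH^-] = 0.001917/0.05286 = 0.03627 M, so pOH = 1.44 and pH = 14.00 - 1.44 = 12.56.

12.56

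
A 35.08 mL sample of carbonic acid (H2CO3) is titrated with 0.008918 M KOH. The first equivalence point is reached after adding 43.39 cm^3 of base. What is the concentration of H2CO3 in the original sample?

n(KOH) = 0.008918 x 0.04339 = 0.0003870 mol.
At the first equivalence point, 1 mol OH^- react per mol H2CO3, so n(H2CO3) = 0.0003870 / 1 = 0.0003870 mol.
[H2CO3] = 0.0003870 / 0.03508 L = 0.0110 M.

0.0110 M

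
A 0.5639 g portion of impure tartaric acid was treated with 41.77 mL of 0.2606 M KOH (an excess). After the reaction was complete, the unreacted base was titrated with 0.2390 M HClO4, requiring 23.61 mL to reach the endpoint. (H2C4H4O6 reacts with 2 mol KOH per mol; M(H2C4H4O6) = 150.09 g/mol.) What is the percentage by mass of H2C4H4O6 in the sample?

Total n(KOH) added = 0.2606 x 0.04177 = 0.01089 mol.
n(HClO4) used = 0.2390 x 0.02361 = 0.005643 mol, which equals the excess n(KOH).
So n(KOH) consumed by the sample = 0.01089 - 0.005643 = 0.005242 mol.
n(H2C4H4O6) = 0.005242 / 2 = 0.002621 mol.
mass H2C4H4O6 = 0.002621 x 150.09 = 0.3934 g, so %H2C4H4O6 = 0.3934/0.5639 x 100 = 69.8%.

69.8%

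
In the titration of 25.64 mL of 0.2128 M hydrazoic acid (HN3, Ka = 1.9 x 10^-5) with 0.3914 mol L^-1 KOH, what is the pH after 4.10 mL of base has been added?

Initial n(HN3) = 0.2128 x 0.02564 = 0.005456 mol.
n(KOH) added = 0.3914 x 0.004100 = 0.001605 mol, converting that many moles of HN3 to N3-.
Remaining n(HN3) = 0.003851 mol; n(N3-) = 0.001605 mol.
By Henderson-Hasselbalch, pH = pKa + log([A^-]/[HA]) = 4.72 + log(0.001605/0.003851) = 4.72 + (-0.38) = 4.34.

4.34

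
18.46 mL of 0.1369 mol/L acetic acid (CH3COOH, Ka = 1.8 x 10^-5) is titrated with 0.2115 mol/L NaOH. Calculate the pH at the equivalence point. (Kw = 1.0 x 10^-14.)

8.83

n(CH3COOH) = 0.1369 x 0.01846 = 0.002527 mol; V(NaOH) at equivalence = 0.002527/0.2115 = 0.01195 L.
At equivalence all the acid is converted to CH3COO-; total volume = 0.01846 + 0.01195 = 0.03041 L, so [CH3COO-] = 0.002527/0.03041 = 0.08311 M.
Kb = Kw/Ka = 1.0e-14 / 1.8 x 10^-5 = 5.56e-10.
[OH^-] = sqrt(Kb x [CH3COO-]) = sqrt(5.56e-10 x 0.08311) = 6.79e-6 M.
pOH = 5.17, so pH = 14.00 - 5.17 = 8.83.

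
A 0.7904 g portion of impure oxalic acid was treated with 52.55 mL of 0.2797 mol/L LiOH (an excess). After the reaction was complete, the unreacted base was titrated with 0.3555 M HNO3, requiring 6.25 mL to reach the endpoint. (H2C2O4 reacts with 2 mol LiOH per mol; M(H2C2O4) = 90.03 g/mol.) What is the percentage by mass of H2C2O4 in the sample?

Total n(LiOH) added = 0.2797 x 0.05255 = 0.01470 mol.
n(HNO3) used = 0.3555 x 0.006250 = 0.002222 mol, which equals the excess n(LiOH).
So n(LiOH) consumed by the sample = 0.01470 - 0.002222 = 0.01248 mol.
n(H2C2O4) = 0.01248 / 2 = 0.006238 mol.
mass H2C2O4 = 0.006238 x 90.03 = 0.5616 g, so %H2C2O4 = 0.5616/0.7904 x 100 = 71.1%.

71.1%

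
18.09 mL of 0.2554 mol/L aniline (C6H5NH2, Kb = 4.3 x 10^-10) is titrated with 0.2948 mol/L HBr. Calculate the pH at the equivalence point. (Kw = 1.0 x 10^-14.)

n(C6H5NH2) = 0.2554 x 0.01809 = 0.004620 mol; V(HBr) at equivalence = 0.004620/0.2948 = 0.01567 L.
At equivalence the base is fully converted to C6H5NH3+; total volume = 0.03376 L, so [C6H5NH3+] = 0.004620/0.03376 = 0.1368 M.
Ka(C6H5NH3+) = Kw/Kb = 1.0e-14 / 4.3 x 10^-10 = 2.33e-5.
[H^+] = sqrt(Ka x [C6H5NH3+]) = sqrt(2.33e-5 x 0.1368) = 0.00178 M.
pH = -log(0.00178) = 2.75.

2.75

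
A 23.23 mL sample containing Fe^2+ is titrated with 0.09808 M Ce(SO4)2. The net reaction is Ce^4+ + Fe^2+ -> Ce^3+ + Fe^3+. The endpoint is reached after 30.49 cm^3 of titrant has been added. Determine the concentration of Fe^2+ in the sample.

0.129 M

n(Ce(SO4)2) = 0.09808 x 0.03049 = 0.002990 mol.
From the balanced equation, 1 mol Ce(SO4)2 reacts with 1 mol Fe^2+, so n(Fe^2+) = 0.002990 x 1/1 = 0.002990 mol.
[Fe^2+] = 0.002990 / 0.02323 L = 0.129 M.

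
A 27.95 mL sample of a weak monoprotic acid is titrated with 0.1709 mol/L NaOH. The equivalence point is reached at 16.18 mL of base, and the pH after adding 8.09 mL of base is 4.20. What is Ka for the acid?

6.3 x 10^-5

8.09 mL is half of the equivalence volume, so this is the half-equivalence point where [HA] = [A^-].
At half-equivalence pH = pKa, so pKa = 4.20.
Ka = 10^(-4.20) = 6.3 x 10^-5.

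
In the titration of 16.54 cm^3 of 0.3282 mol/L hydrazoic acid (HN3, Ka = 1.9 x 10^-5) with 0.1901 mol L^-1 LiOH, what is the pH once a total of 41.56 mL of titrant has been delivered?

n(acid) = 0.3282 x 0.01654 = 0.005428 mol; n(LiOH) added = 0.1901 x 0.04156 = 0.007901 mol.
Base is in excess by 0.007901 - 0.005428 = 0.002472 mol in a total volume of 0.05810 L.
[OH^-] = 0.002472/0.05810 = 0.04255 M, so pOH = 1.37 and pH = 14.00 - 1.37 = 12.63.

12.63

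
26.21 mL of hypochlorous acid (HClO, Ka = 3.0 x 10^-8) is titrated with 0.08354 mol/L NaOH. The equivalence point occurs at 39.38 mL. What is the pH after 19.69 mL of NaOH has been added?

19.69 mL is exactly half the equivalence volume (39.38/2), i.e. the half-equivalence point.
There, n(HA) = n(A^-), so pH = pKa = -log(3.0 x 10^-8) = 7.52.

7.52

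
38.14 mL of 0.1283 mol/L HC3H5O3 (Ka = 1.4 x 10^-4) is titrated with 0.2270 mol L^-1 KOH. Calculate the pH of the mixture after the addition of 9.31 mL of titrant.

3.73

Initial n(HC3H5O3) = 0.1283 x 0.03814 = 0.004893 mol.
n(KOH) added = 0.2270 x 0.009310 = 0.002113 mol, converting that many moles of HC3H5O3 to C3H5O3-.
Remaining n(HC3H5O3) = 0.002780 mol; n(C3H5O3-) = 0.002113 mol.
By Henderson-Hasselbalch, pH = pKa + log([A^-]/[HA]) = 3.85 + log(0.002113/0.002780) = 3.85 + (-0.12) = 3.73.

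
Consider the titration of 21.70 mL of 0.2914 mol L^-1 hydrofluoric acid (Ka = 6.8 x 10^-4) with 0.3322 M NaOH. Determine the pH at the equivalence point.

8.18

n(HF) = 0.2914 x 0.02170 = 0.006323 mol; V(NaOH) at equivalence = 0.006323/0.3322 = 0.01903 L.
At equivalence all the acid is converted to F-; total volume = 0.02170 + 0.01903 = 0.04073 L, so [F-] = 0.006323/0.04073 = 0.1552 M.
Kb = Kw/Ka = 1.0e-14 / 6.8 x 10^-4 = 1.47e-11.
[OH^-] = sqrt(Kb x [F-]) = sqrt(1.47e-11 x 0.1552) = 1.51e-6 M.
pOH = 5.82, so pH = 14.00 - 5.82 = 8.18.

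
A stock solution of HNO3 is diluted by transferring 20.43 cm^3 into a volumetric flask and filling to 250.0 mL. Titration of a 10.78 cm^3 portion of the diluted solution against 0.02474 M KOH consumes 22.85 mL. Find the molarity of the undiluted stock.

n(KOH) = 0.02474 x 0.02285 = 0.0005653 mol.
n(HNO3) in the aliquot = 0.0005653 mol.
[diluted HNO3] = 0.0005653 / 0.01078 = 0.05244 M.
Dilution factor = 250.0/20.43 = 12.24, so [stock] = 0.05244 x 12.24 = 0.642 M.

0.642 M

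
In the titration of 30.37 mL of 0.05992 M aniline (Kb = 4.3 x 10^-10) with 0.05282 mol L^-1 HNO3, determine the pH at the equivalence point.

3.09

n(C6H5NH2) = 0.05992 x 0.03037 = 0.001820 mol; V(HNO3) at equivalence = 0.001820/0.05282 = 0.03445 L.
At equivalence the base is fully converted to C6H5NH3+; total volume = 0.06482 L, so [C6H5NH3+] = 0.001820/0.06482 = 0.02807 M.
Ka(C6H5NH3+) = Kw/Kb = 1.0e-14 / 4.3 x 10^-10 = 2.33e-5.
[H^+] = sqrt(Ka x [C6H5NH3+]) = sqrt(2.33e-5 x 0.02807) = 0.000808 M.
pH = -log(0.000808) = 3.09.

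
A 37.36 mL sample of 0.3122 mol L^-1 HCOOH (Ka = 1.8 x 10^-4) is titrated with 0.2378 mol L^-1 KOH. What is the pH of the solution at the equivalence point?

n(HCOOH) = 0.3122 x 0.03736 = 0.01166 mol; V(KOH) at equivalence = 0.01166/0.2378 = 0.04905 L.
At equivalence all the acid is converted to HCOO-; total volume = 0.03736 + 0.04905 = 0.08641 L, so [HCOO-] = 0.01166/0.08641 = 0.1350 M.
Kb = Kw/Ka = 1.0e-14 / 1.8 x 10^-4 = 5.56e-11.
[OH^-] = sqrt(Kb x [HCOO-]) = sqrt(5.56e-11 x 0.1350) = 2.74e-6 M.
pOH = 5.56, so pH = 14.00 - 5.56 = 8.44.

8.44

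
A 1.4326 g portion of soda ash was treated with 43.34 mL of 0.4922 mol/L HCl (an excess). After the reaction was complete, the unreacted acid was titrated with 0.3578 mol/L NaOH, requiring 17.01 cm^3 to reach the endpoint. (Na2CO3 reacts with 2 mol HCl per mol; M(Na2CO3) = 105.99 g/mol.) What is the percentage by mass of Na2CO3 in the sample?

Total n(HCl) added = 0.4922 x 0.04334 = 0.02133 mol.
n(NaOH) used = 0.3578 x 0.01701 = 0.006086 mol, which equals the excess n(HCl).
So n(HCl) consumed by the sample = 0.02133 - 0.006086 = 0.01525 mol.
n(Na2CO3) = 0.01525 / 2 = 0.007623 mol.
mass Na2CO3 = 0.007623 x 105.99 = 0.8079 g, so %Na2CO3 = 0.8079/1.4326 x 100 = 56.4%.

56.4%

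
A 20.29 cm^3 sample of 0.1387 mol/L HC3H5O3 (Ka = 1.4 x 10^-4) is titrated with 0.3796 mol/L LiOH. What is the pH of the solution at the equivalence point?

8.43

n(HC3H5O3) = 0.1387 x 0.02029 = 0.002814 mol; V(LiOH) at equivalence = 0.002814/0.3796 = 0.007414 L.
At equivalence all the acid is converted to C3H5O3-; total volume = 0.02029 + 0.007414 = 0.02770 L, so [C3H5O3-] = 0.002814/0.02770 = 0.1016 M.
Kb = Kw/Ka = 1.0e-14 / 1.4 x 10^-4 = 7.14e-11.
[OH^-] = sqrt(Kb x [C3H5O3-]) = sqrt(7.14e-11 x 0.1016) = 2.69e-6 M.
pOH = 5.57, so pH = 14.00 - 5.57 = 8.43.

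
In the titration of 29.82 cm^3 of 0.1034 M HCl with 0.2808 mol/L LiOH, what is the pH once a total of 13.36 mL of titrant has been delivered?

n(acid) = 0.1034 x 0.02982 = 0.003083 mol; n(LiOH) added = 0.2808 x 0.01336 = 0.003751 mol.
Base is in excess by 0.003751 - 0.003083 = 0.0006681 mol in a total volume of 0.04318 L.
[OH^-] = 0.0006681/0.04318 = 0.01547 M, so pOH = 1.81 and pH = 14.00 - 1.81 = 12.19.

12.19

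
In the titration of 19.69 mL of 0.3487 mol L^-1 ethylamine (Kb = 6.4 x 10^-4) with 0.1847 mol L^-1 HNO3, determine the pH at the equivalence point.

n(C2H5NH2) = 0.3487 x 0.01969 = 0.006866 mol; V(HNO3) at equivalence = 0.006866/0.1847 = 0.03717 L.
At equivalence the base is fully converted to C2H5NH3+; total volume = 0.05686 L, so [C2H5NH3+] = 0.006866/0.05686 = 0.1207 M.
Ka(C2H5NH3+) = Kw/Kb = 1.0e-14 / 6.4 x 10^-4 = 1.56e-11.
[H^+] = sqrt(Ka x [C2H5NH3+]) = sqrt(1.56e-11 x 0.1207) = 1.37e-6 M.
pH = -log(1.37e-6) = 5.86.

5.86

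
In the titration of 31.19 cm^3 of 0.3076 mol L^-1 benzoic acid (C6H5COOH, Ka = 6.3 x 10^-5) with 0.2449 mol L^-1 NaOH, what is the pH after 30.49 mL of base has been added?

4.75

Initial n(C6H5COOH) = 0.3076 x 0.03119 = 0.009594 mol.
n(NaOH) added = 0.2449 x 0.03049 = 0.007467 mol, converting that many moles of C6H5COOH to C6H5COO-.
Remaining n(C6H5COOH) = 0.002127 mol; n(C6H5COO-) = 0.007467 mol.
By Henderson-Hasselbalch, pH = pKa + log([A^-]/[HA]) = 4.20 + log(0.007467/0.002127) = 4.20 + (+0.55) = 4.75.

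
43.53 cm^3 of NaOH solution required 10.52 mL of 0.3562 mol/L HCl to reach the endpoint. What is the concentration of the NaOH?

0.0861 M

n(HCl) delivered = 0.3562 x 0.01052 = 0.003747 mol.
For a 1:1 reaction, n(NaOH) = 0.003747 mol.
[NaOH] = 0.003747 mol / 0.04353 L = 0.0861 M.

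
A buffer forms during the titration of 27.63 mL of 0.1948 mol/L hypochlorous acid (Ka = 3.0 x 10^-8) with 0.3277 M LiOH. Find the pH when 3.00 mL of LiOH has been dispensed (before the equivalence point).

Initial n(HClO) = 0.1948 x 0.02763 = 0.005382 mol.
n(LiOH) added = 0.3277 x 0.003000 = 0.0009831 mol, converting that many moles of HClO to ClO-.
Remaining n(HClO) = 0.004399 mol; n(ClO-) = 0.0009831 mol.
By Henderson-Hasselbalch, pH = pKa + log([A^-]/[HA]) = 7.52 + log(0.0009831/0.004399) = 7.52 + (-0.65) = 6.87.

6.87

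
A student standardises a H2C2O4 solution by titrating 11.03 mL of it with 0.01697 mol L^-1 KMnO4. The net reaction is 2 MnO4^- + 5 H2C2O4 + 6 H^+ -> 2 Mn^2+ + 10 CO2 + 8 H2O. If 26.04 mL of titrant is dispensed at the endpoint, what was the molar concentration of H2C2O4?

n(KMnO4) = 0.01697 x 0.02604 = 0.0004419 mol.
From the balanced equation, 2 mol KMnO4 reacts with 5 mol H2C2O4, so n(H2C2O4) = 0.0004419 x 5/2 = 0.001105 mol.
[H2C2O4] = 0.001105 / 0.01103 L = 0.100 M.

0.100 M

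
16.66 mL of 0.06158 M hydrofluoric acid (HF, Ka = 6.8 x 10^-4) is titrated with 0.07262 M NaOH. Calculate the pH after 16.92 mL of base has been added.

n(acid) = 0.06158 x 0.01666 = 0.001026 mol; n(NaOH) added = 0.07262 x 0.01692 = 0.001229 mol.
Base is in excess by 0.001229 - 0.001026 = 0.0002028 mol in a total volume of 0.03358 L.
[OH^-] = 0.0002028/0.03358 = 0.006040 M, so pOH = 2.22 and pH = 14.00 - 2.22 = 11.78.

11.78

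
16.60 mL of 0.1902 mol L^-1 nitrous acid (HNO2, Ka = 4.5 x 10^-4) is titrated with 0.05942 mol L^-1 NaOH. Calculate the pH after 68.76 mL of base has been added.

n(acid) = 0.1902 x 0.01660 = 0.003157 mol; n(NaOH) added = 0.05942 x 0.06876 = 0.004086 mol.
Base is in excess by 0.004086 - 0.003157 = 0.0009284 mol in a total volume of 0.08536 L.
[OH^-] = 0.0009284/0.08536 = 0.01088 M, so pOH = 1.96 and pH = 14.00 - 1.96 = 12.04.

12.04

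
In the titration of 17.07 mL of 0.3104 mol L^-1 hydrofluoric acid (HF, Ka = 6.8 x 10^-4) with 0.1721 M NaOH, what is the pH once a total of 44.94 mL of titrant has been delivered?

12.59

n(acid) = 0.3104 x 0.01707 = 0.005299 mol; n(NaOH) added = 0.1721 x 0.04494 = 0.007734 mol.
Base is in excess by 0.007734 - 0.005299 = 0.002436 mol in a total volume of 0.06201 L.
[OH^-] = 0.002436/0.06201 = 0.03928 M, so pOH = 1.41 and pH = 14.00 - 1.41 = 12.59.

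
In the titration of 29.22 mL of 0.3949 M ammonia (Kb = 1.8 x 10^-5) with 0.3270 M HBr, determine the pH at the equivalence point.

n(NH3) = 0.3949 x 0.02922 = 0.01154 mol; V(HBr) at equivalence = 0.01154/0.3270 = 0.03529 L.
At equivalence the base is fully converted to NH4+; total volume = 0.06451 L, so [NH4+] = 0.01154/0.06451 = 0.1789 M.
Ka(NH4+) = Kw/Kb = 1.0e-14 / 1.8 x 10^-5 = 5.56e-10.
[H^+] = sqrt(Ka x [NH4+]) = sqrt(5.56e-10 x 0.1789) = 9.97e-6 M.
pH = -log(9.97e-6) = 5.00.

5.00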